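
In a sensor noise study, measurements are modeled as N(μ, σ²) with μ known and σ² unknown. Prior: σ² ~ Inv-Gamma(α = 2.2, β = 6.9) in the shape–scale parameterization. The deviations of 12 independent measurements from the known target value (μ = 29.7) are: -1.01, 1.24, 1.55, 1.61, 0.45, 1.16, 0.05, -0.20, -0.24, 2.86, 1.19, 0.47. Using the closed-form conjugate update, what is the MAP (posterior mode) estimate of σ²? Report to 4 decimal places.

1.7835

With known mean μ and an Inverse-Gamma(α, β) prior on σ², the Normal likelihood is conjugate: posterior is Inv-Gamma(α + n/2, β + Σ(xᵢ−μ)²/2).
Σ(xᵢ−μ)² = (-1.01)² + (1.24)² + (1.55)² + (1.61)² + (0.45)² + (1.16)² + (0.05)² + (-0.20)² + (-0.24)² + (2.86)² + (1.19)² + (0.47)² = 19.0171.
Posterior: Inv-Gamma(2.2 + 12/2, 6.9 + 19.0171/2) = Inv-Gamma(8.20, 16.40855).
Mode = β/(α+1) = 16.40855/9.20 = 1.7835.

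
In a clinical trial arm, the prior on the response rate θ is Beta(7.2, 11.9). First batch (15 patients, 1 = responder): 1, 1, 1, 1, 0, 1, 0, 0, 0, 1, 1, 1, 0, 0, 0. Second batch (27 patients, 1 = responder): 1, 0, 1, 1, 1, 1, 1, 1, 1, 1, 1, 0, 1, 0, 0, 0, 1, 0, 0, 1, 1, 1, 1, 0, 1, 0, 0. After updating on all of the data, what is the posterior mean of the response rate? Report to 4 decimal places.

0.5270

The Beta prior is conjugate to a Binomial/Bernoulli likelihood; the update adds successes to α and failures to β.
After batch 1: Beta(7.2+8, 11.9+7) = Beta(15.2, 18.9).
After batch 2: Beta(15.2+17, 18.9+10) = Beta(32.2, 28.9).
Posterior mean = α/(α+β) = 32.2/61.1 = 0.5270.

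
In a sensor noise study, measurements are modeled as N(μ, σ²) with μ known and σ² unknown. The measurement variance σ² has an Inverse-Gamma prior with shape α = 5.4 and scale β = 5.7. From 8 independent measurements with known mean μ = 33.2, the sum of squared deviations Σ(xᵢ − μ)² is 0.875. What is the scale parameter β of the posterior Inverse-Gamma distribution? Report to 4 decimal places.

6.1375

With known mean μ and an Inverse-Gamma(α, β) prior on σ², the Normal likelihood is conjugate: posterior is Inv-Gamma(α + n/2, β + Σ(xᵢ−μ)²/2).
Posterior: Inv-Gamma(5.4 + 8/2, 5.7 + 0.875/2) = Inv-Gamma(9.40, 6.1375).
Posterior β = 6.1375.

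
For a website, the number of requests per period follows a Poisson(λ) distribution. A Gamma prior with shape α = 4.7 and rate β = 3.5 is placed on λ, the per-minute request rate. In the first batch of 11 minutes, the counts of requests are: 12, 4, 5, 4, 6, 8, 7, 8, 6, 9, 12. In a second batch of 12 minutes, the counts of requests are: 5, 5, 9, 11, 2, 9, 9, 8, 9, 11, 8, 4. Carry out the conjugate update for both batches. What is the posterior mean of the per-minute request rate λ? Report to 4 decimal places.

6.6302

With a Gamma(shape α, rate β) prior, the Poisson likelihood is conjugate: the posterior is Gamma(α + ΣXᵢ, β + n).
Batch 1: sum of counts S = 81 over n = 11 minutes.
After batch 1: Gamma(α+S, β+n) = Gamma(4.7+81, 3.5+11) = Gamma(85.7, 14.5).
Batch 2: sum of counts S = 90 over n = 12 minutes.
After batch 2: Gamma(α+S, β+n) = Gamma(85.7+90, 14.5+12) = Gamma(175.7, 26.5).
Posterior mean = α/β = 175.7/26.5 = 6.6302.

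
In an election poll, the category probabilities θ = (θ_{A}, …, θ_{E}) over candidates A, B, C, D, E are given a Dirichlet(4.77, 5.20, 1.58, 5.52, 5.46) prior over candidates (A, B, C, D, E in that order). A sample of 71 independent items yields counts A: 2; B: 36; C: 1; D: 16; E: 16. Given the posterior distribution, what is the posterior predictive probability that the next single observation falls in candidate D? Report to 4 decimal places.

The Dirichlet prior is conjugate to the Multinomial likelihood: each posterior αⱼ = prior αⱼ + observed count nⱼ.
Posterior concentration: (6.77, 41.20, 2.58, 21.52, 21.46), total = 93.53.
P(next = D | data) = α_{D}/Σα = 0.2301.

0.2301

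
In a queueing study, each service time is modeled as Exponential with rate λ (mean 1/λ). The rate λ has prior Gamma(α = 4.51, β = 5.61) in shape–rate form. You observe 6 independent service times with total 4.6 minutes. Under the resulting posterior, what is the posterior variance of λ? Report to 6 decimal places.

With a Gamma(shape α, rate β) prior on the exponential rate λ, the posterior after n observations with total T = Σxᵢ is Gamma(α+n, β+T).
Posterior: Gamma(4.51+6, 5.61+4.6) = Gamma(10.51, 10.21).
Var = α/β² = 0.100821.

0.100821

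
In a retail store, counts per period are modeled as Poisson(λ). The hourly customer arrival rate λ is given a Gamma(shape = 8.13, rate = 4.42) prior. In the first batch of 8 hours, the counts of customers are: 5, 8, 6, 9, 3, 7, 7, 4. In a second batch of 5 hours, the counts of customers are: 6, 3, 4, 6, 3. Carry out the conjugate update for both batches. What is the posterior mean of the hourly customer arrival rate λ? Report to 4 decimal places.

With a Gamma(shape α, rate β) prior, the Poisson likelihood is conjugate: the posterior is Gamma(α + ΣXᵢ, β + n).
Batch 1: sum of counts S = 49 over n = 8 hours.
After batch 1: Gamma(α+S, β+n) = Gamma(8.13+49, 4.42+8) = Gamma(57.13, 12.42).
Batch 2: sum of counts S = 22 over n = 5 hours.
After batch 2: Gamma(α+S, β+n) = Gamma(57.13+22, 12.42+5) = Gamma(79.13, 17.42).
Posterior mean = α/β = 79.13/17.42 = 4.5425.

4.5425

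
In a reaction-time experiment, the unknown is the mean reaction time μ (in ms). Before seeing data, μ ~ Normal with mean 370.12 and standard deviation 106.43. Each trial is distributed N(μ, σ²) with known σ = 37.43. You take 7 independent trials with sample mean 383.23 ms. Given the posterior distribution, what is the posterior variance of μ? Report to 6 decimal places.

196.668607

For Normal data with known variance σ², a Normal(μ₀, σ₀²) prior on μ is conjugate. Posterior precision = 1/σ₀² + n/σ²; posterior mean is the precision-weighted average of μ₀ and x̄.
σ₀² = 106.43² = 11327.3449, σ² = 37.43² = 1401.0049; σ² + n·σ₀² = 1401.0049 + 7·11327.3449 = 80692.4192.
Posterior precision = 1/σ₀² + n/σ² = 1/11327.3449 + 7/1401.0049 = (σ² + n·σ₀²)/(σ₀²σ²) = 80692.4192/(11327.3449·1401.0049); posterior variance σₙ² = σ₀²σ²/(σ² + n·σ₀²) = 11327.3449·1401.0049/80692.4192 = 196.668607.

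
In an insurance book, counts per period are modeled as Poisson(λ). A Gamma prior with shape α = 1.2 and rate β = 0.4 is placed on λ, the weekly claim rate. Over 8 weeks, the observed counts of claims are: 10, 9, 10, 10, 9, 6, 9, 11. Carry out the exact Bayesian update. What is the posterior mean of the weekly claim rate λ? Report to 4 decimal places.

8.9524

With a Gamma(shape α, rate β) prior, the Poisson likelihood is conjugate: the posterior is Gamma(α + ΣXᵢ, β + n).
Sum of counts S = 74 over n = 8 weeks.
Posterior: Gamma(α+S, β+n) = Gamma(1.2+74, 0.4+8) = Gamma(75.2, 8.4).
Posterior mean = α/β = 75.2/8.4 = 8.9524.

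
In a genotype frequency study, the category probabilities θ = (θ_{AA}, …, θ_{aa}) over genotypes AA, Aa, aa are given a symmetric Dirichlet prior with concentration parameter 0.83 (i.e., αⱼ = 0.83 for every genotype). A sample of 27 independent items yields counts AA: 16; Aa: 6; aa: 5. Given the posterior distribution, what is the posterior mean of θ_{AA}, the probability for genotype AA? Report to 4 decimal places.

0.5707

The Dirichlet prior is conjugate to the Multinomial likelihood: each posterior αⱼ = prior αⱼ + observed count nⱼ.
Posterior concentration: (16.83, 6.83, 5.83), total = 29.49.
E[θ_{AA}|data] = α_{AA}/Σα = 16.83/29.49 = 0.5707.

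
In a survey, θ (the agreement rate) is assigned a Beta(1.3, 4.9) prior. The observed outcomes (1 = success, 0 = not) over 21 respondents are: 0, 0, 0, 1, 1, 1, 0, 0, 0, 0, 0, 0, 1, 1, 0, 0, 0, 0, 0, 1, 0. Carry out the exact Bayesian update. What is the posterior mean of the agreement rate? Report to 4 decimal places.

The Beta prior is conjugate to a Binomial/Bernoulli likelihood; the update adds successes to α and failures to β.
Posterior: Beta(α+k, β+n−k) = Beta(1.3+6, 4.9+15) = Beta(7.3, 19.9).
Posterior mean = α/(α+β) = 7.3/27.2 = 0.2684.

0.2684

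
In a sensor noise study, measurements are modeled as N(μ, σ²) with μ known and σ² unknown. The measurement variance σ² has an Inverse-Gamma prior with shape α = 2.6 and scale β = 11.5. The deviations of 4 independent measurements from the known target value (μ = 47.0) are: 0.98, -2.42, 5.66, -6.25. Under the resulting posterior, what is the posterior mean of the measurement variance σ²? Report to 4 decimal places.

With known mean μ and an Inverse-Gamma(α, β) prior on σ², the Normal likelihood is conjugate: posterior is Inv-Gamma(α + n/2, β + Σ(xᵢ−μ)²/2).
Σ(xᵢ−μ)² = (0.98)² + (-2.42)² + (5.66)² + (-6.25)² = 77.9149.
Posterior: Inv-Gamma(2.6 + 4/2, 11.5 + 77.9149/2) = Inv-Gamma(4.60, 50.45745).
E[σ²|data] = β/(α−1) = 50.45745/3.60 = 14.0160.

14.0160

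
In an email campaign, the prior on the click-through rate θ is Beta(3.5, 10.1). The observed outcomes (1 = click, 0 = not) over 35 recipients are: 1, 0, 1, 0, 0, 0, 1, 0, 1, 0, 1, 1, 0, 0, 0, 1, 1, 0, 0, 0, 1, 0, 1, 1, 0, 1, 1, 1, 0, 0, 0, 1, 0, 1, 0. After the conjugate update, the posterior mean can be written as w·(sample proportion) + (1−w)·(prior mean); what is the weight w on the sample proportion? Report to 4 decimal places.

The Beta prior is conjugate to a Binomial/Bernoulli likelihood; the update adds successes to α and failures to β.
Posterior mean = (α₀+k)/(α₀+β₀+n) = [n/(α₀+β₀+n)]·(k/n) + [(α₀+β₀)/(α₀+β₀+n)]·α₀/(α₀+β₀), so only n and the prior enter the weight.
The weight on the data is w = n/(α₀+β₀+n) = 35/(3.5+10.1+35) = 35/48.6 = 0.7202.

0.7202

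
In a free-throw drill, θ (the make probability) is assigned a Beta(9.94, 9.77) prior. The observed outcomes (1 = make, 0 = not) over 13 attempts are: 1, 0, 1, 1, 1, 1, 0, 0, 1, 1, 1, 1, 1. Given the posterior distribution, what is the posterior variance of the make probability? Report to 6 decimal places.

0.007060

The Beta prior is conjugate to a Binomial/Bernoulli likelihood; the update adds successes to α and failures to β.
Posterior: Beta(α+k, β+n−k) = Beta(9.94+10, 9.77+3) = Beta(19.94, 12.77).
Var = αβ/((α+β)²(α+β+1)) = 19.94·12.77/(32.71²·33.71) = 0.007060.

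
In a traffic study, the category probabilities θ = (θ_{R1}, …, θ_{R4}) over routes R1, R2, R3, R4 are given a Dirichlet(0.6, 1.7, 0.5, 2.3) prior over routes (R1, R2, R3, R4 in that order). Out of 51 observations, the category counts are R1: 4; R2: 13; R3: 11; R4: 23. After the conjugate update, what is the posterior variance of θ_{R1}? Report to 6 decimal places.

0.001318

The Dirichlet prior is conjugate to the Multinomial likelihood: each posterior αⱼ = prior αⱼ + observed count nⱼ.
Posterior concentration: (4.6, 14.7, 11.5, 25.3), total = 56.1.
Var[θ_j] = α_j(Σα−α_j)/((Σα)²(Σα+1)) = 4.6·51.5/(56.1²·57.1) = 0.001318.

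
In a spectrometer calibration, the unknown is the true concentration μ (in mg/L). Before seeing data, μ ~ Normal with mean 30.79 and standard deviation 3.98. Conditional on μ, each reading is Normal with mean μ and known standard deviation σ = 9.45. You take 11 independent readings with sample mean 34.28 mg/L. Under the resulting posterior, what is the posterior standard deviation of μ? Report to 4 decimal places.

For Normal data with known variance σ², a Normal(μ₀, σ₀²) prior on μ is conjugate. Posterior precision = 1/σ₀² + n/σ²; posterior mean is the precision-weighted average of μ₀ and x̄.
σ₀² = 3.98² = 15.8404, σ² = 9.45² = 89.3025; σ² + n·σ₀² = 89.3025 + 11·15.8404 = 263.5469.
Posterior precision = 1/σ₀² + n/σ² = 1/15.8404 + 11/89.3025 = (σ² + n·σ₀²)/(σ₀²σ²) = 263.5469/(15.8404·89.3025); posterior variance σₙ² = σ₀²σ²/(σ² + n·σ₀²) = 15.8404·89.3025/263.5469 = 5.367497.
Posterior SD = √σₙ² = √(15.8404·89.3025/263.5469) = 2.3168.

2.3168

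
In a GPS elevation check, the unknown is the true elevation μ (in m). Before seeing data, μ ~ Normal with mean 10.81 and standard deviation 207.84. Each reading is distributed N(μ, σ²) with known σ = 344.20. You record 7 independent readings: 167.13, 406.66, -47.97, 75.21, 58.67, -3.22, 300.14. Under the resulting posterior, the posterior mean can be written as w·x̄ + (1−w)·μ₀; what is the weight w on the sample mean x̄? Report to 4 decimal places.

For Normal data with known variance σ², a Normal(μ₀, σ₀²) prior on μ is conjugate. Posterior precision = 1/σ₀² + n/σ²; posterior mean is the precision-weighted average of μ₀ and x̄.
σ₀² = 207.84² = 43197.4656, σ² = 344.20² = 118473.64. Prior precision 1/σ₀² = 1/43197.4656; data precision n/σ² = 7/118473.64.
w = (n/σ²)/(1/σ₀² + n/σ²) = n·σ₀²/(σ² + n·σ₀²) = 7·43197.4656/(118473.64 + 7·43197.4656) = 302382.2592/420855.8992 = 0.7185.

0.7185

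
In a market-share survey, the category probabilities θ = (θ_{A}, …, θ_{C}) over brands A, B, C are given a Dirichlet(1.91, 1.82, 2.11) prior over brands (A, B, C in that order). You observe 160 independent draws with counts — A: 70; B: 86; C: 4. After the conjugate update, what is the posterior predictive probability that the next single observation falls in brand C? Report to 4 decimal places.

0.0368

The Dirichlet prior is conjugate to the Multinomial likelihood: each posterior αⱼ = prior αⱼ + observed count nⱼ.
Posterior concentration: (71.91, 87.82, 6.11), total = 165.84.
P(next = C | data) = α_{C}/Σα = 0.0368.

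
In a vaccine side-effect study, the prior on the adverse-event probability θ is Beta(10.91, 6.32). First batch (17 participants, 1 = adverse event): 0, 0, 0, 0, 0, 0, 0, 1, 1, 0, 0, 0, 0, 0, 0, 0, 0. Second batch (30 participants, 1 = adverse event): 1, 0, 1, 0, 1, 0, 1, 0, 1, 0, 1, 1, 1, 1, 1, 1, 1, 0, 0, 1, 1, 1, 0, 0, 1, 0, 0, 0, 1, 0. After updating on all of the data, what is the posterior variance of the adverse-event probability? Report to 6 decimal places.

The Beta prior is conjugate to a Binomial/Bernoulli likelihood; the update adds successes to α and failures to β.
After batch 1: Beta(10.91+2, 6.32+15) = Beta(12.91, 21.32).
After batch 2: Beta(12.91+17, 21.32+13) = Beta(29.91, 34.32).
Var = αβ/((α+β)²(α+β+1)) = 29.91·34.32/(64.23²·65.23) = 0.003815.

0.003815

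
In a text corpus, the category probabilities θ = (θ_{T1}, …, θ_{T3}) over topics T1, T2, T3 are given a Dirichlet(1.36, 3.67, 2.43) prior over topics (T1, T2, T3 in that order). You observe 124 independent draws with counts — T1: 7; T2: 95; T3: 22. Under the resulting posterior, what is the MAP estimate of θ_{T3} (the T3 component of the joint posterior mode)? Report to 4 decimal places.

The Dirichlet prior is conjugate to the Multinomial likelihood: each posterior αⱼ = prior αⱼ + observed count nⱼ.
Posterior concentration: (8.36, 98.67, 24.43), total = 131.46.
Joint mode component: (α_{T3}−1)/(Σα−K) = 23.43/128.46 = 0.1824.

0.1824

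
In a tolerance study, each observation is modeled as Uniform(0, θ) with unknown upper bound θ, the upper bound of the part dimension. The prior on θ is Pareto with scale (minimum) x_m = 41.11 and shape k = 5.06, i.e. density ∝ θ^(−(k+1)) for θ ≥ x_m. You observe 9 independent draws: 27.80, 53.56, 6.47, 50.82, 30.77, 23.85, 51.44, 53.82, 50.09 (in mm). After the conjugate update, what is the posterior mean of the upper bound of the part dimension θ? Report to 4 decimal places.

A Pareto(scale x_m, shape k) prior on the upper bound θ of Uniform(0, θ) is conjugate: posterior is Pareto(max(x_m, max xᵢ), k + n).
Sample maximum = 53.82; prior scale x_m = 41.11 → posterior scale = max = 53.82.
Posterior shape = 5.06 + 9 = 14.06.
E[θ|data] = k·x_m/(k−1) = 14.06·53.82/13.06 = 57.9410.

57.9410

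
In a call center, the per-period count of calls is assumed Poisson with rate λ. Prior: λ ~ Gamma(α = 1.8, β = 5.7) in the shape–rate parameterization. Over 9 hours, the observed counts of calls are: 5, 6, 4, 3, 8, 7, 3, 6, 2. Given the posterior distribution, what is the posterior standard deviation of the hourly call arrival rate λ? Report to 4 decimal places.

0.4604

With a Gamma(shape α, rate β) prior, the Poisson likelihood is conjugate: the posterior is Gamma(α + ΣXᵢ, β + n).
Sum of counts S = 44 over n = 9 hours.
Posterior: Gamma(α+S, β+n) = Gamma(1.8+44, 5.7+9) = Gamma(45.8, 14.7).
SD = √α/β = √45.8/14.7 = 0.4604.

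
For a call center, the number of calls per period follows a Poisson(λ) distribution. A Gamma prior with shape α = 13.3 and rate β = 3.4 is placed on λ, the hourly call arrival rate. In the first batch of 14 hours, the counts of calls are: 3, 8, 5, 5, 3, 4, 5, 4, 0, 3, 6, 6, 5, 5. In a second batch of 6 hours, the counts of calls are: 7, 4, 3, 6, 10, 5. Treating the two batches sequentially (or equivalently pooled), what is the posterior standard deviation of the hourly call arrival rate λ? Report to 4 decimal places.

With a Gamma(shape α, rate β) prior, the Poisson likelihood is conjugate: the posterior is Gamma(α + ΣXᵢ, β + n).
Batch 1: sum of counts S = 62 over n = 14 hours.
After batch 1: Gamma(α+S, β+n) = Gamma(13.3+62, 3.4+14) = Gamma(75.3, 17.4).
Batch 2: sum of counts S = 35 over n = 6 hours.
After batch 2: Gamma(α+S, β+n) = Gamma(75.3+35, 17.4+6) = Gamma(110.3, 23.4).
SD = √α/β = √110.3/23.4 = 0.4488.

0.4488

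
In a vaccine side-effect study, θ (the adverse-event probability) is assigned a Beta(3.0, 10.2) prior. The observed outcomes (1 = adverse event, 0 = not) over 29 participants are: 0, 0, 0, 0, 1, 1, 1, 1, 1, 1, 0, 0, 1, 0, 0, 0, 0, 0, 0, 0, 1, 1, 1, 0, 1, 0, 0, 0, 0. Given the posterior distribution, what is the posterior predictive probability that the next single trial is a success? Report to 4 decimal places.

The Beta prior is conjugate to a Binomial/Bernoulli likelihood; the update adds successes to α and failures to β.
Posterior: Beta(α+k, β+n−k) = Beta(3.0+11, 10.2+18) = Beta(14.0, 28.2).
For a single future Bernoulli trial, P(success | data) = α/(α+β) = 0.3318.

0.3318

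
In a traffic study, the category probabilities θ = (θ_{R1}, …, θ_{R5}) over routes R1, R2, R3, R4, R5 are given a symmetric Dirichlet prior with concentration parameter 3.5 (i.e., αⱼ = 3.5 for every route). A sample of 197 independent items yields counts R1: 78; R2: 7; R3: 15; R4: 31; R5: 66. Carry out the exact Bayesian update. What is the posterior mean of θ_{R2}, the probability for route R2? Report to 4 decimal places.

0.0490

The Dirichlet prior is conjugate to the Multinomial likelihood: each posterior αⱼ = prior αⱼ + observed count nⱼ.
Posterior concentration: (81.5, 10.5, 18.5, 34.5, 69.5), total = 214.5.
E[θ_{R2}|data] = α_{R2}/Σα = 10.5/214.5 = 0.0490.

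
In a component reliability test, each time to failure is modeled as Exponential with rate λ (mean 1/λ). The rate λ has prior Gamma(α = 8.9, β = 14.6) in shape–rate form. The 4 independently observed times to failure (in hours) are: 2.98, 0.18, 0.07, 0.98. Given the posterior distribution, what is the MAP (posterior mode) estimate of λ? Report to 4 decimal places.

0.6326

With a Gamma(shape α, rate β) prior on the exponential rate λ, the posterior after n observations with total T = Σxᵢ is Gamma(α+n, β+T).
Sum of observations T = 4.21 hours; n = 4.
Posterior: Gamma(8.9+4, 14.6+4.21) = Gamma(12.9, 18.81).
Mode = (α−1)/β = 0.6326.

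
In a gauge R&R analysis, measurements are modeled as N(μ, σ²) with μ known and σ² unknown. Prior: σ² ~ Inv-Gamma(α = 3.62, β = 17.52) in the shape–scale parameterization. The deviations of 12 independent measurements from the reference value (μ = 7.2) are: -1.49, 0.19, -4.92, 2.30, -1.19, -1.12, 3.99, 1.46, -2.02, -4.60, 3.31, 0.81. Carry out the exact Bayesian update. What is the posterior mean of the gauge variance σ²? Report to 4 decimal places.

7.2139

With known mean μ and an Inverse-Gamma(α, β) prior on σ², the Normal likelihood is conjugate: posterior is Inv-Gamma(α + n/2, β + Σ(xᵢ−μ)²/2).
Σ(xᵢ−μ)² = (-1.49)² + (0.19)² + (-4.92)² + (2.30)² + (-1.19)² + (-1.12)² + (3.99)² + (1.46)² + (-2.02)² + (-4.60)² + (3.31)² + (0.81)² = 89.3274.
Posterior: Inv-Gamma(3.62 + 12/2, 17.52 + 89.3274/2) = Inv-Gamma(9.62, 62.18370).
E[σ²|data] = β/(α−1) = 62.18370/8.62 = 7.2139.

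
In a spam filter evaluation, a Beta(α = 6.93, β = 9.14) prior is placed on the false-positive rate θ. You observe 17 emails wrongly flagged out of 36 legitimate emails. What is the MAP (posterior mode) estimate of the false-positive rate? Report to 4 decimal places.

0.4580

The Beta prior is conjugate to a Binomial/Bernoulli likelihood; the update adds successes to α and failures to β.
Posterior: Beta(α+k, β+n−k) = Beta(6.93+17, 9.14+19) = Beta(23.93, 28.14).
Mode of Beta(a,b) for a,b>1 is (a−1)/(a+b−2) = 22.93/50.07 = 0.4580.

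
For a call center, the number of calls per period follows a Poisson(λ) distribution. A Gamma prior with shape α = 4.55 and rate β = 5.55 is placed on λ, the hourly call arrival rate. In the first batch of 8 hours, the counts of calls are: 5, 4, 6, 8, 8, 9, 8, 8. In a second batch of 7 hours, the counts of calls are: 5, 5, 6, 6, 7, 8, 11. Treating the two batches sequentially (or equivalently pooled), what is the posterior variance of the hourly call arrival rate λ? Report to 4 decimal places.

With a Gamma(shape α, rate β) prior, the Poisson likelihood is conjugate: the posterior is Gamma(α + ΣXᵢ, β + n).
Batch 1: sum of counts S = 56 over n = 8 hours.
After batch 1: Gamma(α+S, β+n) = Gamma(4.55+56, 5.55+8) = Gamma(60.55, 13.55).
Batch 2: sum of counts S = 48 over n = 7 hours.
After batch 2: Gamma(α+S, β+n) = Gamma(60.55+48, 13.55+7) = Gamma(108.55, 20.55).
Var = α/β² = 108.55/20.55² = 0.2570.

0.2570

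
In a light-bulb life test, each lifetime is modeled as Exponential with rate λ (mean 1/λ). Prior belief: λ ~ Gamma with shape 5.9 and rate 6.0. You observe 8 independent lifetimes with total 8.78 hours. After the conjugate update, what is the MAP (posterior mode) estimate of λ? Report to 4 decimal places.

With a Gamma(shape α, rate β) prior on the exponential rate λ, the posterior after n observations with total T = Σxᵢ is Gamma(α+n, β+T).
Posterior: Gamma(5.9+8, 6.0+8.78) = Gamma(13.9, 14.78).
Mode = (α−1)/β = 0.8728.

0.8728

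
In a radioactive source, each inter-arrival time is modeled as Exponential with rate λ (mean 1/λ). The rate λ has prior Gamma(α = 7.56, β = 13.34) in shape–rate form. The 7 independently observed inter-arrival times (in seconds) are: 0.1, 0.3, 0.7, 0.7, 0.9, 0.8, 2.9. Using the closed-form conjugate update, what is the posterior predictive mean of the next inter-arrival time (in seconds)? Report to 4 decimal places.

With a Gamma(shape α, rate β) prior on the exponential rate λ, the posterior after n observations with total T = Σxᵢ is Gamma(α+n, β+T).
Sum of observations T = 6.4 seconds; n = 7.
Posterior: Gamma(7.56+7, 13.34+6.4) = Gamma(14.56, 19.74).
The predictive distribution for the next observation is Lomax; its mean is β/(α−1) = 19.74/13.56 = 1.4558.

1.4558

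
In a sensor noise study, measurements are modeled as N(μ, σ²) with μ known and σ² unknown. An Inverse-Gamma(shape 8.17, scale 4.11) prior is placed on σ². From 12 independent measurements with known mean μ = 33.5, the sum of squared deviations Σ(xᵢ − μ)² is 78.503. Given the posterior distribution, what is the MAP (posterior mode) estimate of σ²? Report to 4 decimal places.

2.8584

With known mean μ and an Inverse-Gamma(α, β) prior on σ², the Normal likelihood is conjugate: posterior is Inv-Gamma(α + n/2, β + Σ(xᵢ−μ)²/2).
Posterior: Inv-Gamma(8.17 + 12/2, 4.11 + 78.503/2) = Inv-Gamma(14.17, 43.3615).
Mode = β/(α+1) = 43.3615/15.17 = 2.8584.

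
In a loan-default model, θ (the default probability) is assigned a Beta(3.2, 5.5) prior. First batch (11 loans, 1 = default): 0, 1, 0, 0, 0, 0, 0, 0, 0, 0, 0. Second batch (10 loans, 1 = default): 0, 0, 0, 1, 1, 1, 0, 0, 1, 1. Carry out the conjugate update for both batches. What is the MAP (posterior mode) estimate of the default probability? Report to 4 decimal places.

0.2960

The Beta prior is conjugate to a Binomial/Bernoulli likelihood; the update adds successes to α and failures to β.
After batch 1: Beta(3.2+1, 5.5+10) = Beta(4.2, 15.5).
After batch 2: Beta(4.2+5, 15.5+5) = Beta(9.2, 20.5).
Mode of Beta(a,b) for a,b>1 is (a−1)/(a+b−2) = 8.2/27.7 = 0.2960.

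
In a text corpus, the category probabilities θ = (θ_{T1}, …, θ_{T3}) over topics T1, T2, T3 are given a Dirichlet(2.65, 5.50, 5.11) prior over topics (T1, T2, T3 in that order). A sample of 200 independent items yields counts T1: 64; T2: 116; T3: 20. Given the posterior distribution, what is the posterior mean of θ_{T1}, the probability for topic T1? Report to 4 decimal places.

0.3125

The Dirichlet prior is conjugate to the Multinomial likelihood: each posterior αⱼ = prior αⱼ + observed count nⱼ.
Posterior concentration: (66.65, 121.50, 25.11), total = 213.26.
E[θ_{T1}|data] = α_{T1}/Σα = 66.65/213.26 = 0.3125.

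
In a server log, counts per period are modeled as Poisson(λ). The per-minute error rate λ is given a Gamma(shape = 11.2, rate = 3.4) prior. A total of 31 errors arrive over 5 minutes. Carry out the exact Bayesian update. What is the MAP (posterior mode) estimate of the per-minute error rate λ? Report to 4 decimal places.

With a Gamma(shape α, rate β) prior, the Poisson likelihood is conjugate: the posterior is Gamma(α + ΣXᵢ, β + n).
Posterior: Gamma(α+S, β+n) = Gamma(11.2+31, 3.4+5) = Gamma(42.2, 8.4).
Mode of Gamma(α,β) for α≥1 is (α−1)/β = 41.2/8.4 = 4.9048.

4.9048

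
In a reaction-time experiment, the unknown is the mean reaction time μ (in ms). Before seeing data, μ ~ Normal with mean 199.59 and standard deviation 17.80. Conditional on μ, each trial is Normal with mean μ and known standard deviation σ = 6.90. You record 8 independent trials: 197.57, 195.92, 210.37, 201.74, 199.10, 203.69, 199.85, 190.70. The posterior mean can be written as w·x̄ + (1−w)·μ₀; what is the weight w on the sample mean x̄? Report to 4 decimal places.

0.9816

For Normal data with known variance σ², a Normal(μ₀, σ₀²) prior on μ is conjugate. Posterior precision = 1/σ₀² + n/σ²; posterior mean is the precision-weighted average of μ₀ and x̄.
σ₀² = 17.80² = 316.84, σ² = 6.90² = 47.61. Prior precision 1/σ₀² = 1/316.84; data precision n/σ² = 8/47.61.
w = (n/σ²)/(1/σ₀² + n/σ²) = n·σ₀²/(σ² + n·σ₀²) = 8·316.84/(47.61 + 8·316.84) = 2534.72/2582.33 = 0.9816.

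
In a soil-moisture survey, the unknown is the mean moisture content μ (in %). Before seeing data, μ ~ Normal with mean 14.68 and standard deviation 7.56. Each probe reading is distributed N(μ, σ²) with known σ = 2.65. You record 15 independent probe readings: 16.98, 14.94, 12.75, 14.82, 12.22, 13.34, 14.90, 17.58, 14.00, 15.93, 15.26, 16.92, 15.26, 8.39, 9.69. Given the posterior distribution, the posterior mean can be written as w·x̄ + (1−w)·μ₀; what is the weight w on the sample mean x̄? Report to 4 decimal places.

0.9919

For Normal data with known variance σ², a Normal(μ₀, σ₀²) prior on μ is conjugate. Posterior precision = 1/σ₀² + n/σ²; posterior mean is the precision-weighted average of μ₀ and x̄.
σ₀² = 7.56² = 57.1536, σ² = 2.65² = 7.0225. Prior precision 1/σ₀² = 1/57.1536; data precision n/σ² = 15/7.0225.
w = (n/σ²)/(1/σ₀² + n/σ²) = n·σ₀²/(σ² + n·σ₀²) = 15·57.1536/(7.0225 + 15·57.1536) = 857.304/864.3265 = 0.9919.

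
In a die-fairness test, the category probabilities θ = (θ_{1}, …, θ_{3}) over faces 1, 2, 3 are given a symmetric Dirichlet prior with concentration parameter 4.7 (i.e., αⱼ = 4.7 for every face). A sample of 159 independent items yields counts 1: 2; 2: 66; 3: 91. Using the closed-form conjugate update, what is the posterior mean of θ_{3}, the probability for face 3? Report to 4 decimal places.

The Dirichlet prior is conjugate to the Multinomial likelihood: each posterior αⱼ = prior αⱼ + observed count nⱼ.
Posterior concentration: (6.7, 70.7, 95.7), total = 173.1.
E[θ_{3}|data] = α_{3}/Σα = 95.7/173.1 = 0.5529.

0.5529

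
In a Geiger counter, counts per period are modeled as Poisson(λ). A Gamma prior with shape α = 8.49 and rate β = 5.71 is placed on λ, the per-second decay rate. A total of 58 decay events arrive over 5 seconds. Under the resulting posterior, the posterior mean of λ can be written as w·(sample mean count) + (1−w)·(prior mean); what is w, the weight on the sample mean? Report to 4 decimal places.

0.4669

With a Gamma(shape α, rate β) prior, the Poisson likelihood is conjugate: the posterior is Gamma(α + ΣXᵢ, β + n).
Posterior mean = (α₀+S)/(β₀+n) = [n/(β₀+n)]·(S/n) + [β₀/(β₀+n)]·(α₀/β₀), so only n and β₀ enter the weight.
Weight on data w = n/(β₀+n) = 5/(5.71+5) = 5/10.71 = 0.4669.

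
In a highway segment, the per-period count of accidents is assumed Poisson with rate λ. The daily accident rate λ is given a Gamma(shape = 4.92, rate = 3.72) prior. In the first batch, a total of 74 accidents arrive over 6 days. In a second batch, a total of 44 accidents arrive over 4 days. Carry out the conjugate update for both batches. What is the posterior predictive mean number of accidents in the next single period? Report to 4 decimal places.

8.9592

With a Gamma(shape α, rate β) prior, the Poisson likelihood is conjugate: the posterior is Gamma(α + ΣXᵢ, β + n).
After batch 1: Gamma(α+S, β+n) = Gamma(4.92+74, 3.72+6) = Gamma(78.92, 9.72).
After batch 2: Gamma(α+S, β+n) = Gamma(78.92+44, 9.72+4) = Gamma(122.92, 13.72).
The predictive distribution for one future period is NegBinom with mean α/β = 8.9592.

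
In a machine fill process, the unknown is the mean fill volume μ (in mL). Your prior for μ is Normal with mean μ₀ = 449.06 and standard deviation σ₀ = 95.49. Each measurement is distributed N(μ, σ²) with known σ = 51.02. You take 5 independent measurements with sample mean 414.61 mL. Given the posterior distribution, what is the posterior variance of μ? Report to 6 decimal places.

492.489579

For Normal data with known variance σ², a Normal(μ₀, σ₀²) prior on μ is conjugate. Posterior precision = 1/σ₀² + n/σ²; posterior mean is the precision-weighted average of μ₀ and x̄.
σ₀² = 95.49² = 9118.3401, σ² = 51.02² = 2603.0404; σ² + n·σ₀² = 2603.0404 + 5·9118.3401 = 48194.7409.
Posterior precision = 1/σ₀² + n/σ² = 1/9118.3401 + 5/2603.0404 = (σ² + n·σ₀²)/(σ₀²σ²) = 48194.7409/(9118.3401·2603.0404); posterior variance σₙ² = σ₀²σ²/(σ² + n·σ₀²) = 9118.3401·2603.0404/48194.7409 = 492.489579.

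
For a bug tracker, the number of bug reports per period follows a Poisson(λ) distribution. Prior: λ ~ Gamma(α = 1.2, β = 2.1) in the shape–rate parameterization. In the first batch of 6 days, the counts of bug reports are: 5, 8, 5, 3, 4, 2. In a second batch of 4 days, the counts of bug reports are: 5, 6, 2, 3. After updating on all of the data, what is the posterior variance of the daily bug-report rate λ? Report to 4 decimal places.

With a Gamma(shape α, rate β) prior, the Poisson likelihood is conjugate: the posterior is Gamma(α + ΣXᵢ, β + n).
Batch 1: sum of counts S = 27 over n = 6 days.
After batch 1: Gamma(α+S, β+n) = Gamma(1.2+27, 2.1+6) = Gamma(28.2, 8.1).
Batch 2: sum of counts S = 16 over n = 4 days.
After batch 2: Gamma(α+S, β+n) = Gamma(28.2+16, 8.1+4) = Gamma(44.2, 12.1).
Var = α/β² = 44.2/12.1² = 0.3019.

0.3019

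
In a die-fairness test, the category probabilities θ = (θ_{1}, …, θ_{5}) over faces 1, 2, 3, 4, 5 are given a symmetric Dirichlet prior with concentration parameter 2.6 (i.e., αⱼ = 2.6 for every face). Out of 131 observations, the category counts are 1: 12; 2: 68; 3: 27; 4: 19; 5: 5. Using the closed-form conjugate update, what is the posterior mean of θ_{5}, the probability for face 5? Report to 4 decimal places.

The Dirichlet prior is conjugate to the Multinomial likelihood: each posterior αⱼ = prior αⱼ + observed count nⱼ.
Posterior concentration: (14.6, 70.6, 29.6, 21.6, 7.6), total = 144.0.
E[θ_{5}|data] = α_{5}/Σα = 7.6/144.0 = 0.0528.

0.0528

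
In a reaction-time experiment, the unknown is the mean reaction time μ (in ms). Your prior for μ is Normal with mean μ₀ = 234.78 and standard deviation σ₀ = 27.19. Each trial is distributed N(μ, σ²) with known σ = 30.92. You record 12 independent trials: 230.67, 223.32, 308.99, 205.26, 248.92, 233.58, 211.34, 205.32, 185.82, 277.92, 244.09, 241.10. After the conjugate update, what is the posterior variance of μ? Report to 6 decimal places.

For Normal data with known variance σ², a Normal(μ₀, σ₀²) prior on μ is conjugate. Posterior precision = 1/σ₀² + n/σ²; posterior mean is the precision-weighted average of μ₀ and x̄.
σ₀² = 27.19² = 739.2961, σ² = 30.92² = 956.0464; σ² + n·σ₀² = 956.0464 + 12·739.2961 = 9827.5996.
Posterior precision = 1/σ₀² + n/σ² = 1/739.2961 + 12/956.0464 = (σ² + n·σ₀²)/(σ₀²σ²) = 9827.5996/(739.2961·956.0464); posterior variance σₙ² = σ₀²σ²/(σ² + n·σ₀²) = 739.2961·956.0464/9827.5996 = 71.920042.

71.920042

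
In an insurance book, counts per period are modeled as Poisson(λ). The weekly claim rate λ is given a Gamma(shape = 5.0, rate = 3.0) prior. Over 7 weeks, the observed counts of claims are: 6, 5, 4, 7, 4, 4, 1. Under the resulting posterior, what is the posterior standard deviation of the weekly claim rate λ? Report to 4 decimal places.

0.6000

With a Gamma(shape α, rate β) prior, the Poisson likelihood is conjugate: the posterior is Gamma(α + ΣXᵢ, β + n).
Sum of counts S = 31 over n = 7 weeks.
Posterior: Gamma(α+S, β+n) = Gamma(5.0+31, 3.0+7) = Gamma(36.0, 10.0).
SD = √α/β = √36.0/10.0 = 0.6000.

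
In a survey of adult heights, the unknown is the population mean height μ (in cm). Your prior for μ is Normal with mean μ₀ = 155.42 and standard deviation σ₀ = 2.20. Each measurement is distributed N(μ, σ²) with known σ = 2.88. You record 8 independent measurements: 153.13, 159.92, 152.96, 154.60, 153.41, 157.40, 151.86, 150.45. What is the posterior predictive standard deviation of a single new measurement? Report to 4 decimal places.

For Normal data with known variance σ², a Normal(μ₀, σ₀²) prior on μ is conjugate. Posterior precision = 1/σ₀² + n/σ²; posterior mean is the precision-weighted average of μ₀ and x̄.
σ₀² = 2.20² = 4.84, σ² = 2.88² = 8.2944; σ² + n·σ₀² = 8.2944 + 8·4.84 = 47.0144.
Posterior precision = 1/σ₀² + n/σ² = 1/4.84 + 8/8.2944 = (σ² + n·σ₀²)/(σ₀²σ²) = 47.0144/(4.84·8.2944); posterior variance σₙ² = σ₀²σ²/(σ² + n·σ₀²) = 4.84·8.2944/47.0144 = 0.853885.
Predictive variance for one new observation = σₙ² + σ² = 4.84·8.2944/47.0144 + 8.2944 = σ²·(σ₀² + 47.0144)/47.0144 = 8.2944·51.8544/47.0144 = 9.148285; SD = √(8.2944·51.8544/47.0144) = 3.0246.

3.0246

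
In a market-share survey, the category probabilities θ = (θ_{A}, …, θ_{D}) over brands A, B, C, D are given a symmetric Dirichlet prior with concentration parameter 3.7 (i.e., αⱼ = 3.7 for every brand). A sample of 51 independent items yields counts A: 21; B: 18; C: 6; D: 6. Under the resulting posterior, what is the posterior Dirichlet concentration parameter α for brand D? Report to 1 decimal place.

9.7

The Dirichlet prior is conjugate to the Multinomial likelihood: each posterior αⱼ = prior αⱼ + observed count nⱼ.
Posterior concentration: (24.7, 21.7, 9.7, 9.7), total = 65.8.
α_{D} = 3.7 + 6 = 9.7.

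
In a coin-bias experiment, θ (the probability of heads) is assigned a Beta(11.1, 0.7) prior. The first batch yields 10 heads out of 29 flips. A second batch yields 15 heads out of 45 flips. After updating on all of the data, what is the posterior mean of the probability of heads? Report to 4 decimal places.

The Beta prior is conjugate to a Binomial/Bernoulli likelihood; the update adds successes to α and failures to β.
After batch 1: Beta(11.1+10, 0.7+19) = Beta(21.1, 19.7).
After batch 2: Beta(21.1+15, 19.7+30) = Beta(36.1, 49.7).
Posterior mean = α/(α+β) = 36.1/85.8 = 0.4207.

0.4207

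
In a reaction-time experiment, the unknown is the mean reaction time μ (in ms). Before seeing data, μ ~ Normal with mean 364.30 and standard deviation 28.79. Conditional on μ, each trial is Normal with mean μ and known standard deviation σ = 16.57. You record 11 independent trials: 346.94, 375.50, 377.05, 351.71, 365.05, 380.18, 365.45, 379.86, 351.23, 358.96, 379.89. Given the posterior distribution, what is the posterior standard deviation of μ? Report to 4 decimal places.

For Normal data with known variance σ², a Normal(μ₀, σ₀²) prior on μ is conjugate. Posterior precision = 1/σ₀² + n/σ²; posterior mean is the precision-weighted average of μ₀ and x̄.
σ₀² = 28.79² = 828.8641, σ² = 16.57² = 274.5649; σ² + n·σ₀² = 274.5649 + 11·828.8641 = 9392.07.
Posterior precision = 1/σ₀² + n/σ² = 1/828.8641 + 11/274.5649 = (σ² + n·σ₀²)/(σ₀²σ²) = 9392.07/(828.8641·274.5649); posterior variance σₙ² = σ₀²σ²/(σ² + n·σ₀²) = 828.8641·274.5649/9392.07 = 24.230759.
Posterior SD = √σₙ² = √(828.8641·274.5649/9392.07) = 4.9225.

4.9225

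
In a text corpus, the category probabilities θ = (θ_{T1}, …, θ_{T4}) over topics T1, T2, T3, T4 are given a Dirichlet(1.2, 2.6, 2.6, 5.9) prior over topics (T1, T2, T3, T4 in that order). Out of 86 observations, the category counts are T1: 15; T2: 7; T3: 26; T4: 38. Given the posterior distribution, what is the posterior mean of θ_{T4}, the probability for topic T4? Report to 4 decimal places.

The Dirichlet prior is conjugate to the Multinomial likelihood: each posterior αⱼ = prior αⱼ + observed count nⱼ.
Posterior concentration: (16.2, 9.6, 28.6, 43.9), total = 98.3.
E[θ_{T4}|data] = α_{T4}/Σα = 43.9/98.3 = 0.4466.

0.4466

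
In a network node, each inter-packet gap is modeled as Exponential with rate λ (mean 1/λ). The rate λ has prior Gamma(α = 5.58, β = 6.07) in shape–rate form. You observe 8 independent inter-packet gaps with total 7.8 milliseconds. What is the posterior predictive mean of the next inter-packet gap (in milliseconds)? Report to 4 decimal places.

With a Gamma(shape α, rate β) prior on the exponential rate λ, the posterior after n observations with total T = Σxᵢ is Gamma(α+n, β+T).
Posterior: Gamma(5.58+8, 6.07+7.8) = Gamma(13.58, 13.87).
The predictive distribution for the next observation is Lomax; its mean is β/(α−1) = 13.87/12.58 = 1.1025.

1.1025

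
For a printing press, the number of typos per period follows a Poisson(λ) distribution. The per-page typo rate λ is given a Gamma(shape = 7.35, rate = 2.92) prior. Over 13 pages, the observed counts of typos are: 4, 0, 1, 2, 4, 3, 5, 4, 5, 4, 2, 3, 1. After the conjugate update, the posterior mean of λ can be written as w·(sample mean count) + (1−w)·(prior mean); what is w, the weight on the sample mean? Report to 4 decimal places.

0.8166

With a Gamma(shape α, rate β) prior, the Poisson likelihood is conjugate: the posterior is Gamma(α + ΣXᵢ, β + n).
Posterior mean = (α₀+S)/(β₀+n) = [n/(β₀+n)]·(S/n) + [β₀/(β₀+n)]·(α₀/β₀), so only n and β₀ enter the weight.
Weight on data w = n/(β₀+n) = 13/(2.92+13) = 13/15.92 = 0.8166.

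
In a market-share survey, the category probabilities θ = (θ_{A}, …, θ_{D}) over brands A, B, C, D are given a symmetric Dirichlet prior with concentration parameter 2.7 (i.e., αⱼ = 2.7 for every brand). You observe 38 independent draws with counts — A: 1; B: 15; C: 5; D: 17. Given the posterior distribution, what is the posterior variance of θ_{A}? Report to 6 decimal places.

0.001407

The Dirichlet prior is conjugate to the Multinomial likelihood: each posterior αⱼ = prior αⱼ + observed count nⱼ.
Posterior concentration: (3.7, 17.7, 7.7, 19.7), total = 48.8.
Var[θ_j] = α_j(Σα−α_j)/((Σα)²(Σα+1)) = 3.7·45.1/(48.8²·49.8) = 0.001407.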